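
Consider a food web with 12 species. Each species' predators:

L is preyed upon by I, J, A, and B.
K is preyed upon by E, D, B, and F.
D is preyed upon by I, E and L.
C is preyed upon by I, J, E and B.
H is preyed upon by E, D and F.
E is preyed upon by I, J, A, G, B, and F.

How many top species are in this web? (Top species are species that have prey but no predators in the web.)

Top species (has prey, but nothing eats it): A, G, J, I, B, F.
Count: 6.

6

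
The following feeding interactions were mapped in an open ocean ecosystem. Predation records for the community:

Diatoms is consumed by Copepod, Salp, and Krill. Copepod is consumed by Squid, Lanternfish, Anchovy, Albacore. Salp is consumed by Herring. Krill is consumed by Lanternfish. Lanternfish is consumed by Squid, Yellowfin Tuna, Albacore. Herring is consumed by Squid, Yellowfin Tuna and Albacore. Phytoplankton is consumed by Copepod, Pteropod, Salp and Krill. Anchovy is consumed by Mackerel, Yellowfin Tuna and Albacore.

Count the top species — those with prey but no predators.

5

Top species (has prey, but nothing eats it): Pteropod, Albacore, Mackerel, Yellowfin Tuna, Squid.
Count: 5.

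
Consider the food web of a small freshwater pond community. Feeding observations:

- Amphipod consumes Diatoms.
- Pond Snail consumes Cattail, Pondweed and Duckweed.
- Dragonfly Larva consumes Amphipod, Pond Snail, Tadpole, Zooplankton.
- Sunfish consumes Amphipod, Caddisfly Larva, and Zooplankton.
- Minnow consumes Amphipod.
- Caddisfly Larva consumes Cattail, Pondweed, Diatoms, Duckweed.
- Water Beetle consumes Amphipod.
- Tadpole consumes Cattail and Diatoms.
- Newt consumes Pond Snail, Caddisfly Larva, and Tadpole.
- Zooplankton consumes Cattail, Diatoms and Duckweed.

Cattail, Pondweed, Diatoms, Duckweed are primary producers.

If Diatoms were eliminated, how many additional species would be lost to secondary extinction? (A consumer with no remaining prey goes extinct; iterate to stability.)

Remove Diatoms.
Round 1: Amphipod (all prey gone) → extinct.
Round 2: Water Beetle (all prey gone), Minnow (all prey gone) → extinct.
No further losses. Total secondary extinctions: 3.

3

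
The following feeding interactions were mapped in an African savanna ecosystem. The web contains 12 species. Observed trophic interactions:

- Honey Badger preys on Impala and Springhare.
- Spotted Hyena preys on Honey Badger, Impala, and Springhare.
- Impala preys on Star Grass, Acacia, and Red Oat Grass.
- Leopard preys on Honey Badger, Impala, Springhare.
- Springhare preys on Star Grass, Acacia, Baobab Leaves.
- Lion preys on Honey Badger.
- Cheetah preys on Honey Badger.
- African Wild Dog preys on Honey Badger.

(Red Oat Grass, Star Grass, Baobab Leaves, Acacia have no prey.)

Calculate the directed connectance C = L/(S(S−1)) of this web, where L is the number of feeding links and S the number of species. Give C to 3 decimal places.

The web has S = 12 species and L = 17 feeding links.
C = L / (S(S−1)) = 17 / 132 = 0.1288 ≈ 0.129.

C = 0.129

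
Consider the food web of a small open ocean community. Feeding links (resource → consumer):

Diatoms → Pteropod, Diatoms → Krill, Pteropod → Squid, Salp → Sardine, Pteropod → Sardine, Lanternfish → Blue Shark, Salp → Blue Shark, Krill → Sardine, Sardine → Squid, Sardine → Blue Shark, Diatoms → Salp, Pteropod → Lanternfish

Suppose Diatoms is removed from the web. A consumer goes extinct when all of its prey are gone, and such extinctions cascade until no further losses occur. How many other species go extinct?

7

Remove Diatoms.
Round 1: Pteropod (all prey gone), Salp (all prey gone), Krill (all prey gone) → extinct.
Round 2: Lanternfish (all prey gone), Sardine (all prey gone) → extinct.
Round 3: Blue Shark (all prey gone), Squid (all prey gone) → extinct.
No further losses. Total secondary extinctions: 7.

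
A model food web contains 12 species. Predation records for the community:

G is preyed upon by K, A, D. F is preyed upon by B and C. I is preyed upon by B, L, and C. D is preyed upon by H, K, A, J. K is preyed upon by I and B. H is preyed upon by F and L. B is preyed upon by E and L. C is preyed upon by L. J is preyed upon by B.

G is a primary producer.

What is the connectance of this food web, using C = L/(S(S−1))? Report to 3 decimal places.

The web has S = 12 species and L = 20 feeding links.
C = L / (S(S−1)) = 20 / 132 = 0.1515 ≈ 0.152.

C = 0.152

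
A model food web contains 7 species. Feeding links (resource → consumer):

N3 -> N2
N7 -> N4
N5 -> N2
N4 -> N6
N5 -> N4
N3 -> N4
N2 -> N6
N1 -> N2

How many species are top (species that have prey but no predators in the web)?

Top species (has prey, but nothing eats it): N6.
Count: 1.

1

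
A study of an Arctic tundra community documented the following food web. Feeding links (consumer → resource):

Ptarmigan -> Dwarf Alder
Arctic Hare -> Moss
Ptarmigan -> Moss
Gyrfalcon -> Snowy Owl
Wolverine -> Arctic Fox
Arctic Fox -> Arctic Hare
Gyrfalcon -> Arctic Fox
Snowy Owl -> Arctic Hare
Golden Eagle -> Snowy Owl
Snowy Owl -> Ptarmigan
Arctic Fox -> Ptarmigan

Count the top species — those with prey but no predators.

3

Top species (has prey, but nothing eats it): Wolverine, Golden Eagle, Gyrfalcon.
Count: 3.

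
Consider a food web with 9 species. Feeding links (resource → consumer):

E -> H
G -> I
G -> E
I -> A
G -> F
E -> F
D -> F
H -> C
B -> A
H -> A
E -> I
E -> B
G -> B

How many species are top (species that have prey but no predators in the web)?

3

Top species (has prey, but nothing eats it): F, C, A.
Count: 3.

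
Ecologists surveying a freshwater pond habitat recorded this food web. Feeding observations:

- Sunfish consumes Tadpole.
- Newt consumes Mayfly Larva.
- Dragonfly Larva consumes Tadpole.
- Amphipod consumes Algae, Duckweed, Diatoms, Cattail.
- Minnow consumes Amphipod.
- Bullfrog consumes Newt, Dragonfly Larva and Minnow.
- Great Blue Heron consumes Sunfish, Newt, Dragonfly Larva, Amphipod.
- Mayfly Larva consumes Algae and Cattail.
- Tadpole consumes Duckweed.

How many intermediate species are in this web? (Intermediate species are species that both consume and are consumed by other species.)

Intermediate species (has both prey and predators): Amphipod, Tadpole, Mayfly Larva, Newt, Sunfish, Minnow, Dragonfly Larva.
Count: 7.

7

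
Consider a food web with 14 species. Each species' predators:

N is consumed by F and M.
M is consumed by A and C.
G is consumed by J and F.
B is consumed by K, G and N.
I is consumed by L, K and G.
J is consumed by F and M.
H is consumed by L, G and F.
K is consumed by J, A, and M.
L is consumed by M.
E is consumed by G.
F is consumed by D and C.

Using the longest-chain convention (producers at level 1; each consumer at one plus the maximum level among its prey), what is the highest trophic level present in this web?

5

Producers (level 1): H, E, I, B.
H → G → J → M → C gives C level 5.
No species has a prey at level 5, so no species reaches level 6.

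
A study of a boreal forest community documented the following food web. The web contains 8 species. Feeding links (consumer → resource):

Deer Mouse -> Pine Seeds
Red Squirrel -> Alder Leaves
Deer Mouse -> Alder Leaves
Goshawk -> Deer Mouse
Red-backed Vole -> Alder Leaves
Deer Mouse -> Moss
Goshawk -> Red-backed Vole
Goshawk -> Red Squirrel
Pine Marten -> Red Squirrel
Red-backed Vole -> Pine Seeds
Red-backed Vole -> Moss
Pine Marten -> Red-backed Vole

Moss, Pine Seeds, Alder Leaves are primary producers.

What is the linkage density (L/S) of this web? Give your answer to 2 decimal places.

L/S = 1.50

There are L = 12 links among S = 8 species.
L/S = 12/8 = 1.5000 ≈ 1.50.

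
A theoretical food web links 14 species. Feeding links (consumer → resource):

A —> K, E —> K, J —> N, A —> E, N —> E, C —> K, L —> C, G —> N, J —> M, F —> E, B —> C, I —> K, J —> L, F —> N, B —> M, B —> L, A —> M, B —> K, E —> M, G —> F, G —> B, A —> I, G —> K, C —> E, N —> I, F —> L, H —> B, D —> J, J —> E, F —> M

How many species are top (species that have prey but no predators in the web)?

Top species (has prey, but nothing eats it): A, D, H, G.
Count: 4.

4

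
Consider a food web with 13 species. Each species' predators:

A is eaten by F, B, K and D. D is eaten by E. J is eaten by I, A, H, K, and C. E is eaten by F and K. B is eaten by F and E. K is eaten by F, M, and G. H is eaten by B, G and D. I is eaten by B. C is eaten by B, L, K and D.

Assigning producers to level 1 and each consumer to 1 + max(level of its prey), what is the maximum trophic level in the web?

Producers (level 1): J.
J → H → B → E → K → M gives M level 6.
No species has a prey at level 6, so no species reaches level 7.

6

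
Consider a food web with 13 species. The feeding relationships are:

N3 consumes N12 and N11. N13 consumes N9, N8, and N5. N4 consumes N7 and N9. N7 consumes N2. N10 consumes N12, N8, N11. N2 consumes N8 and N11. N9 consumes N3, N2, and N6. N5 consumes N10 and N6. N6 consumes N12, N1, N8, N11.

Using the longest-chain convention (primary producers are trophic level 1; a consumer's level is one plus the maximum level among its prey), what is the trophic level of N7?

N11 is a producer → level 1.
N2 eats N11 (level 1); other prey at levels: N8 1 → level 2.
N7 eats N2 → level 3.

Trophic level 3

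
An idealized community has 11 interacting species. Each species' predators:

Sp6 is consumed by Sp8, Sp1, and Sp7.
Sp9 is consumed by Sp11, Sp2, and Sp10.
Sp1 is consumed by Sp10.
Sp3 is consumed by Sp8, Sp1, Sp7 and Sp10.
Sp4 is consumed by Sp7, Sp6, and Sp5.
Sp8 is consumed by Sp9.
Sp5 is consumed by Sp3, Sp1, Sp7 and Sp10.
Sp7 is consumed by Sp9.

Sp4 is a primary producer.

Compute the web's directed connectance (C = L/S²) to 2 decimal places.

C = 0.17

The web has S = 11 species and L = 20 feeding links.
C = L / S² = 20 / 121 = 0.1653 ≈ 0.17.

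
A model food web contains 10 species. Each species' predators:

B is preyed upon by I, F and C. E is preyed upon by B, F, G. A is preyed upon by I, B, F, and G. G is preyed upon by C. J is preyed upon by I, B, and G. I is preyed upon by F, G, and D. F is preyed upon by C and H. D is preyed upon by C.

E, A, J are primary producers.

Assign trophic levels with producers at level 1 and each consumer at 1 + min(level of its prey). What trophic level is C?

E is a producer → level 1.
B eats E → level 2.
C eats B → level 3.
No prey of C is below level 2, so 3 is the minimum.

Trophic level 3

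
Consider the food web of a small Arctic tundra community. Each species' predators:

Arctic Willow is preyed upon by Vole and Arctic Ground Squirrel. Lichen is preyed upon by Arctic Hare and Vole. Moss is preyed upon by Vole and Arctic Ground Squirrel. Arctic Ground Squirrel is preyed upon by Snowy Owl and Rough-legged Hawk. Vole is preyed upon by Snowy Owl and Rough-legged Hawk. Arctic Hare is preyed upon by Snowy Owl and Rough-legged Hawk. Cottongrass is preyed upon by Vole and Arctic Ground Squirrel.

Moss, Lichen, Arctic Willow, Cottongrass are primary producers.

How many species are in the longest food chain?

One longest chain: Moss → Vole → Rough-legged Hawk.
It has 3 species and 2 links.

3 species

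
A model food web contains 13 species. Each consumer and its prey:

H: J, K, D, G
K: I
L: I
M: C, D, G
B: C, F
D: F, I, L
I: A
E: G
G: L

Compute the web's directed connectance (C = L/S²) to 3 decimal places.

The web has S = 13 species and L = 17 feeding links.
C = L / S² = 17 / 169 = 0.1006 ≈ 0.101.

C = 0.101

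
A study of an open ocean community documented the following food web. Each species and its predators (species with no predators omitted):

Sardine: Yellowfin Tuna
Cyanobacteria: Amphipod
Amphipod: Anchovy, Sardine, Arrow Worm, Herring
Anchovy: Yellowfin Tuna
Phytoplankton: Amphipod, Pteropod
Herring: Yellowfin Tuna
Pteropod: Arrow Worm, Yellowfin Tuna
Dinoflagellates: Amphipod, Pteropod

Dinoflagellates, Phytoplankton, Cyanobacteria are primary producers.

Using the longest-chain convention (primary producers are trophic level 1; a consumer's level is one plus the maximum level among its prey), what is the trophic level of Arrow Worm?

Dinoflagellates is a producer → level 1.
Amphipod eats Dinoflagellates (level 1); other prey at levels: Phytoplankton 1, Cyanobacteria 1 → level 2.
Arrow Worm eats Amphipod (level 2); other prey at levels: Pteropod 2 → level 3.

Trophic level 3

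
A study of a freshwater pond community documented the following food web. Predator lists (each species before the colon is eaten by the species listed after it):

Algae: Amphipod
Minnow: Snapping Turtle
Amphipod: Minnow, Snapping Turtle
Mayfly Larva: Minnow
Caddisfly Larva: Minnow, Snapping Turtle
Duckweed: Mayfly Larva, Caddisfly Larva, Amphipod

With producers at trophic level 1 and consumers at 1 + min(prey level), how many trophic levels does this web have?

3

Producers (level 1): Algae, Duckweed.
Following each consumer down to its lowest-level prey: Duckweed → Caddisfly Larva → Snapping Turtle (levels 1 through 3).
All prey of Snapping Turtle (Caddisfly Larva 2, Amphipod 2, Minnow 3) are at level 2 or above, so Snapping Turtle is at level 1 + 2 = 3.
Every consumer has at least one prey at level 2 or below, so none exceeds level 3.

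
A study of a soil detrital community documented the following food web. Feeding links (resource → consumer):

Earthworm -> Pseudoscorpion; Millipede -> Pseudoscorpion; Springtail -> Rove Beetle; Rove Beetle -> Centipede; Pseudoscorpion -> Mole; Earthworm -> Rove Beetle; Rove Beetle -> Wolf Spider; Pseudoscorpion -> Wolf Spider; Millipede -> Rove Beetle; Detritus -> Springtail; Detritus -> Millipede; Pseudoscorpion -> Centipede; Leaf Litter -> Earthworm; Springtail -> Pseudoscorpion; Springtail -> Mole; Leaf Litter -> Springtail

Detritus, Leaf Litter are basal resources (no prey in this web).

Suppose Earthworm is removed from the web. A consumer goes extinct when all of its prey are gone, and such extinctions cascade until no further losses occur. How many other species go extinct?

Remove Earthworm.
Every predator of it retains at least one other prey: Pseudoscorpion still has Springtail, Millipede; Rove Beetle still has Springtail, Millipede.
No consumer loses all prey, so no secondary extinctions occur.

0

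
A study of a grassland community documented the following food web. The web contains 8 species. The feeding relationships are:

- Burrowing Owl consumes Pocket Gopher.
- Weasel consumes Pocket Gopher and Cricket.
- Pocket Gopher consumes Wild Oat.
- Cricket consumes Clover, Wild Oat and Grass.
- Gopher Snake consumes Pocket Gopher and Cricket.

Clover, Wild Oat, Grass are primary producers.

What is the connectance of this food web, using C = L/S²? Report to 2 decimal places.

C = 0.14

The web has S = 8 species and L = 9 feeding links.
C = L / S² = 9 / 64 = 0.1406 ≈ 0.14.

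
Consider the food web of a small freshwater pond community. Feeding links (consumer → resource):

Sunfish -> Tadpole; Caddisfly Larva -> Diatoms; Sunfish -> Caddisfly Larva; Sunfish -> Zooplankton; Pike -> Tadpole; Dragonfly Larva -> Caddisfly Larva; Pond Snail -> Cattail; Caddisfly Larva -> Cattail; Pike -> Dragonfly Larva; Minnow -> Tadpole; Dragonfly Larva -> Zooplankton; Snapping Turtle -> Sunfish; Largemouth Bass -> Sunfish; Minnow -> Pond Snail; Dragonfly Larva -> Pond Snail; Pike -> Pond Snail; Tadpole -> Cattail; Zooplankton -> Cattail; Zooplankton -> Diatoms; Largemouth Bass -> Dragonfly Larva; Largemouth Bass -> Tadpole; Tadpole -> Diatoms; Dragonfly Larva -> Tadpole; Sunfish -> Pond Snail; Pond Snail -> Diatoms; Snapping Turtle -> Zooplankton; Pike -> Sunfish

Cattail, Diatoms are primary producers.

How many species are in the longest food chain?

One longest chain: Cattail → Caddisfly Larva → Dragonfly Larva → Pike.
It has 4 species and 3 links.

4 species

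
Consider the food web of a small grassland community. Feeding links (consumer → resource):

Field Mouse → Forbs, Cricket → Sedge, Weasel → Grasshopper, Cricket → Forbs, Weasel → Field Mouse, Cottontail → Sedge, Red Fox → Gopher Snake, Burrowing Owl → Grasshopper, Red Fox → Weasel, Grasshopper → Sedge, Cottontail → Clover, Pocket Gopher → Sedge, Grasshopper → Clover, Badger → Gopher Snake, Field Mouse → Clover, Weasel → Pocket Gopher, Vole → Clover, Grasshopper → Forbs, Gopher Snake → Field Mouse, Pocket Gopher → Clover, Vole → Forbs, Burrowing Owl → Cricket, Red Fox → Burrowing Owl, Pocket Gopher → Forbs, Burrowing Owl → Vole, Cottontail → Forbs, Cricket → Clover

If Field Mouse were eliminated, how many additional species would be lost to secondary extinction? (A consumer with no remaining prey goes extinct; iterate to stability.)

2

Remove Field Mouse.
Round 1: Gopher Snake (all prey gone) → extinct.
Round 2: Badger (all prey gone) → extinct.
No further losses. Total secondary extinctions: 2.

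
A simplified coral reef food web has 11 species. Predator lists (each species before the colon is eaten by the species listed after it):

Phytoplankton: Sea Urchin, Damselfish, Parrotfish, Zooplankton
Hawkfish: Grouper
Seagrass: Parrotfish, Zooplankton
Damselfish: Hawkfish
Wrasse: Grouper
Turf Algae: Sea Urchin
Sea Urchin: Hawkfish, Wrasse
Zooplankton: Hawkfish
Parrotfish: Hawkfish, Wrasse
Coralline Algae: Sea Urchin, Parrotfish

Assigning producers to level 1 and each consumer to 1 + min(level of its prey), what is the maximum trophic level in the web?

4

Producers (level 1): Coralline Algae, Seagrass, Phytoplankton, Turf Algae.
Following each consumer down to its lowest-level prey: Coralline Algae → Sea Urchin → Hawkfish → Grouper (levels 1 through 4).
All prey of Grouper (Hawkfish 3, Wrasse 3) are at level 3 or above, so Grouper is at level 1 + 3 = 4.
Every consumer has at least one prey at level 3 or below, so none exceeds level 4.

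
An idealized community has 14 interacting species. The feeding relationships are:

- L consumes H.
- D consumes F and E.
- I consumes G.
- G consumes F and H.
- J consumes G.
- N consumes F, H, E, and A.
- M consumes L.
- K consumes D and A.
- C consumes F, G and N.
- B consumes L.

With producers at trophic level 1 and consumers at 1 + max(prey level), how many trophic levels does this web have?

Producers (level 1): E, F, A, H.
F → G → I gives I level 3.
No species has a prey at level 3, so no species reaches level 4.

3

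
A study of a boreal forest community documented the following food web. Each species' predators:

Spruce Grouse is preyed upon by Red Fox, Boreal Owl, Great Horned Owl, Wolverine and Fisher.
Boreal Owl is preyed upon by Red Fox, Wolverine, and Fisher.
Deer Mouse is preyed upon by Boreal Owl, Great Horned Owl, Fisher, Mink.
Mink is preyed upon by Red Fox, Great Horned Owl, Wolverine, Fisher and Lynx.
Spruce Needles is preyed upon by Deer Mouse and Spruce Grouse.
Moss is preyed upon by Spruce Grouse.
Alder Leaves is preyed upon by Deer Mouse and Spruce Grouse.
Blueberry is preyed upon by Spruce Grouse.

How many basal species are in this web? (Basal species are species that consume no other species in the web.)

4

Basal species (no prey listed): Alder Leaves, Blueberry, Moss, Spruce Needles.
Count: 4.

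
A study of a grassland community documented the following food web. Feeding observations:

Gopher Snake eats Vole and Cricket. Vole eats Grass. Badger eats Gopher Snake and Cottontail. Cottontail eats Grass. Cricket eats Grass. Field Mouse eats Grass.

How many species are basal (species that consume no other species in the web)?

Basal species (no prey listed): Grass.
Count: 1.

1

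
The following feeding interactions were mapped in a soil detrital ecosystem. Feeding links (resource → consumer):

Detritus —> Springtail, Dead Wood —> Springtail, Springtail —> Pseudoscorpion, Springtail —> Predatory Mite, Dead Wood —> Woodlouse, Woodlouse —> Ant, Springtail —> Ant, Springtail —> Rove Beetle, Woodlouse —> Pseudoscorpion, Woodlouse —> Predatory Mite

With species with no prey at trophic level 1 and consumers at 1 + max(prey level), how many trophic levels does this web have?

3

Basal resources (level 1): Detritus, Dead Wood.
Detritus → Springtail → Pseudoscorpion gives Pseudoscorpion level 3.
No species has a prey at level 3, so no species reaches level 4.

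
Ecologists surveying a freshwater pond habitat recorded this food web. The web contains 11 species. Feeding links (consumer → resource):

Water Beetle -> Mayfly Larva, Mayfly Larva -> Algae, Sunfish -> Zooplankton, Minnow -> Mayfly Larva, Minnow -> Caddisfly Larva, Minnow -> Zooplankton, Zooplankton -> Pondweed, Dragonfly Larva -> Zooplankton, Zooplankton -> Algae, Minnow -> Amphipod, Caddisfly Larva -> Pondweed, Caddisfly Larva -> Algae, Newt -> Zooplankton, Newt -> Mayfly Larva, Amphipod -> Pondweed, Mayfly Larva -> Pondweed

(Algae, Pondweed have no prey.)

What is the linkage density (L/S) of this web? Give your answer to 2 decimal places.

There are L = 16 links among S = 11 species.
L/S = 16/11 = 1.4545 ≈ 1.45.

L/S = 1.45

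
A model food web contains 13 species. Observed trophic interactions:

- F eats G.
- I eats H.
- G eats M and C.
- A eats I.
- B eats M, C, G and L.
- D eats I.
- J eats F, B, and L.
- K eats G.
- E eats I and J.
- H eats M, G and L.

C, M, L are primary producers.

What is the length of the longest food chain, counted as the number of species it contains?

One longest chain: C → G → H → I → D.
It has 5 species and 4 links.

5 species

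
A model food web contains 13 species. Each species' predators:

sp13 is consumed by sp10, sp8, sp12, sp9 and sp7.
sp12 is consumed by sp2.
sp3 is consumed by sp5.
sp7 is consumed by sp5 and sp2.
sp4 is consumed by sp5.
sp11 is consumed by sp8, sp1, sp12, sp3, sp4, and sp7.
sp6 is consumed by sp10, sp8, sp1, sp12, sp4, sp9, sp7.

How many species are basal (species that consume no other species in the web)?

Basal species (no prey listed): sp6, sp13, sp11.
Count: 3.

3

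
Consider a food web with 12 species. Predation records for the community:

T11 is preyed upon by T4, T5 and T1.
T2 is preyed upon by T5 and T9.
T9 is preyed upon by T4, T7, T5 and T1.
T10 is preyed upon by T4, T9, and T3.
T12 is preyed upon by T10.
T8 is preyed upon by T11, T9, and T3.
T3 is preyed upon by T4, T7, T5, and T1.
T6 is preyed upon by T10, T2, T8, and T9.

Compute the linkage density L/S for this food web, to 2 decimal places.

There are L = 24 links among S = 12 species.
L/S = 24/12 = 2.0000 ≈ 2.00.

L/S = 2.00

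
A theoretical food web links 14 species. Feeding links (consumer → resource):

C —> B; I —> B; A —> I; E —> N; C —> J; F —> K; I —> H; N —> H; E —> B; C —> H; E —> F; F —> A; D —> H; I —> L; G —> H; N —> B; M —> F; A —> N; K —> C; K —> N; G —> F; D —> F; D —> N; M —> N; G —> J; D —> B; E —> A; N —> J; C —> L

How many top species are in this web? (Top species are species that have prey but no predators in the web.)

Top species (has prey, but nothing eats it): D, M, E, G.
Count: 4.

4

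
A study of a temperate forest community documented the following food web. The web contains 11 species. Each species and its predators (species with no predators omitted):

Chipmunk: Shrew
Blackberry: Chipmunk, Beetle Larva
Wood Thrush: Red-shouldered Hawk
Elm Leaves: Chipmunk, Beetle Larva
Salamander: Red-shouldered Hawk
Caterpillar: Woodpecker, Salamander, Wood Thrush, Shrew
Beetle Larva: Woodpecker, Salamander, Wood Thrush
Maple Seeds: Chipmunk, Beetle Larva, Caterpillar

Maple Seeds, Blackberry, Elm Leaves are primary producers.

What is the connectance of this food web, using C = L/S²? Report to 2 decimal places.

C = 0.14

The web has S = 11 species and L = 17 feeding links.
C = L / S² = 17 / 121 = 0.1405 ≈ 0.14.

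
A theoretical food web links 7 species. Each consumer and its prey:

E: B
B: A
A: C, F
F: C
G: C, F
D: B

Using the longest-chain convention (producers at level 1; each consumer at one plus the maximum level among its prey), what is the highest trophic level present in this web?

5

Producers (level 1): C.
C → F → A → B → D gives D level 5.
No species has a prey at level 5, so no species reaches level 6.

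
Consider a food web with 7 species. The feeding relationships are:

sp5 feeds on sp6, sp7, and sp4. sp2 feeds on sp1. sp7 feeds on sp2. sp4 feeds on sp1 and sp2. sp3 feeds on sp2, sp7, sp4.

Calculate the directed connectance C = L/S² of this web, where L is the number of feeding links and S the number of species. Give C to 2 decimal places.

The web has S = 7 species and L = 10 feeding links.
C = L / S² = 10 / 49 = 0.2041 ≈ 0.20.

C = 0.20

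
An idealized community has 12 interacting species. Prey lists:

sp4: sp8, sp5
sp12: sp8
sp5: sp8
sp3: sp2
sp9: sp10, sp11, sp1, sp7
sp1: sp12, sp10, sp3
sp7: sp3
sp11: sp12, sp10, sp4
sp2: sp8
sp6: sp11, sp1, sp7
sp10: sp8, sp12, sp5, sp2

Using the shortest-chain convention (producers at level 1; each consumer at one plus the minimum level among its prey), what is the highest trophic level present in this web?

4

Producers (level 1): sp8.
Following each consumer down to its lowest-level prey: sp8 → sp12 → sp1 → sp6 (levels 1 through 4).
All prey of sp6 (sp1 3, sp11 3, sp7 4) are at level 3 or above, so sp6 is at level 1 + 3 = 4.
Every consumer has at least one prey at level 3 or below, so none exceeds level 4.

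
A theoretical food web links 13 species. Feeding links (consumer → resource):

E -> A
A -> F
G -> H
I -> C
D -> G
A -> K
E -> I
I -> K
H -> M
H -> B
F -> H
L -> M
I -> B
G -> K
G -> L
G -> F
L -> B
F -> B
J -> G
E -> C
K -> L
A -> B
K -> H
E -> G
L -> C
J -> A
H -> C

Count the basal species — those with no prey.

3

Basal species (no prey listed): C, M, B.
Count: 3.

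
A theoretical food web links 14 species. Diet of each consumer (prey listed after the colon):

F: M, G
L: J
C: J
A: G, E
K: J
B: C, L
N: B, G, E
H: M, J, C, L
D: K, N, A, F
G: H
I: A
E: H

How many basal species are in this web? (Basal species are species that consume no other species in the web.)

Basal species (no prey listed): M, J.
Count: 2.

2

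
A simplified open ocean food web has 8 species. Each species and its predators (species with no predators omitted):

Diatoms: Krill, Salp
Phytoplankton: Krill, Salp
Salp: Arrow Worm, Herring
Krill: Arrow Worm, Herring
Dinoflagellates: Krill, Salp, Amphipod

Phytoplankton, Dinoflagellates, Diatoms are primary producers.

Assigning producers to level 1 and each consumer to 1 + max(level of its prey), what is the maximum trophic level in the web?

3

Producers (level 1): Phytoplankton, Dinoflagellates, Diatoms.
Phytoplankton → Krill → Herring gives Herring level 3.
No species has a prey at level 3, so no species reaches level 4.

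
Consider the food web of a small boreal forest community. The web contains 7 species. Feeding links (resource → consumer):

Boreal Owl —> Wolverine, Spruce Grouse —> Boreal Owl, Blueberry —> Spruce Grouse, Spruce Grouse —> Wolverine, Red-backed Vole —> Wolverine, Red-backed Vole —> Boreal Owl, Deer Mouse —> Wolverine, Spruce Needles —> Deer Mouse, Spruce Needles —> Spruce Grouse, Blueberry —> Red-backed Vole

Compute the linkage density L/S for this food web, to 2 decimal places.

There are L = 10 links among S = 7 species.
L/S = 10/7 = 1.4286 ≈ 1.43.

L/S = 1.43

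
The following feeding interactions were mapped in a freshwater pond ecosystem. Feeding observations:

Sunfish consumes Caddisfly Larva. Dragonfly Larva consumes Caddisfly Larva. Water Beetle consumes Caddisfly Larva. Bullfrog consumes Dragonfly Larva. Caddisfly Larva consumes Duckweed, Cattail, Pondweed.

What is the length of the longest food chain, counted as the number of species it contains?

One longest chain: Duckweed → Caddisfly Larva → Dragonfly Larva → Bullfrog.
It has 4 species and 3 links.

4 species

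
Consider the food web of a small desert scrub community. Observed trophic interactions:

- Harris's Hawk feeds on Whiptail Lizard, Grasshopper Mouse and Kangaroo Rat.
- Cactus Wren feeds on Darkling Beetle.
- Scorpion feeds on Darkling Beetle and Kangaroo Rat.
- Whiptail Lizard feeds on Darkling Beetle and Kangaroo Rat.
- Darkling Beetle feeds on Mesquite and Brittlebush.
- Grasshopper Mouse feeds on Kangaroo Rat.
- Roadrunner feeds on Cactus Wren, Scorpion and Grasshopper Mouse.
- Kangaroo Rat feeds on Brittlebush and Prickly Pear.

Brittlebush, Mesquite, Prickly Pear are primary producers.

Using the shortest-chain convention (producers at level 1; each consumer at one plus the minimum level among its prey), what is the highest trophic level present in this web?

Producers (level 1): Brittlebush, Mesquite, Prickly Pear.
Following each consumer down to its lowest-level prey: Brittlebush → Kangaroo Rat → Grasshopper Mouse → Roadrunner (levels 1 through 4).
All prey of Roadrunner (Grasshopper Mouse 3, Scorpion 3, Cactus Wren 3) are at level 3 or above, so Roadrunner is at level 1 + 3 = 4.
Every consumer has at least one prey at level 3 or below, so none exceeds level 4.

4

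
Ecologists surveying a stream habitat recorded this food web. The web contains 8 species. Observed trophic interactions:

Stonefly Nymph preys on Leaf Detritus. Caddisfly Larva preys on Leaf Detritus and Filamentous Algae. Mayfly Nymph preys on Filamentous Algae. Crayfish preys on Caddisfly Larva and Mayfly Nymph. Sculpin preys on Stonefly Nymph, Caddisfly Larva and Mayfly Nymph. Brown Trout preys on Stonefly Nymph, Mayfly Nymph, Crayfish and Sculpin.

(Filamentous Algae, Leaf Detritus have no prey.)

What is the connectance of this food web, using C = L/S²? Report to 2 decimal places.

The web has S = 8 species and L = 13 feeding links.
C = L / S² = 13 / 64 = 0.2031 ≈ 0.20.

C = 0.20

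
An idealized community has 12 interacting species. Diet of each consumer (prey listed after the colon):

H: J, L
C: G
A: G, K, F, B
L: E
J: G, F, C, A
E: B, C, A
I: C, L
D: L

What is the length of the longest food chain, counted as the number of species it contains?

5 species

One longest chain: G → C → E → L → H.
It has 5 species and 4 links.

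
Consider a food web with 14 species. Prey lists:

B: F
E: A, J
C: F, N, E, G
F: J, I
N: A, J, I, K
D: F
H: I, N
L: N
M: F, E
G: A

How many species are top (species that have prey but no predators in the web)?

Top species (has prey, but nothing eats it): D, B, H, M, C, L.
Count: 6.

6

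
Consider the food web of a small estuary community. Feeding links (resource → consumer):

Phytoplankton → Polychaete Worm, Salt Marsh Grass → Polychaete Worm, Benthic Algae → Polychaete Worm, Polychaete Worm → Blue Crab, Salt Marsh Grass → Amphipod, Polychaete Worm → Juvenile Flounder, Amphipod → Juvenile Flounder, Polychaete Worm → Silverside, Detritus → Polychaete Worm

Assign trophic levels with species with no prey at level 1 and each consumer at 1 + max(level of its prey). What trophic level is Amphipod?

Salt Marsh Grass has no prey (basal) → level 1.
Amphipod eats Salt Marsh Grass → level 2.

Trophic level 2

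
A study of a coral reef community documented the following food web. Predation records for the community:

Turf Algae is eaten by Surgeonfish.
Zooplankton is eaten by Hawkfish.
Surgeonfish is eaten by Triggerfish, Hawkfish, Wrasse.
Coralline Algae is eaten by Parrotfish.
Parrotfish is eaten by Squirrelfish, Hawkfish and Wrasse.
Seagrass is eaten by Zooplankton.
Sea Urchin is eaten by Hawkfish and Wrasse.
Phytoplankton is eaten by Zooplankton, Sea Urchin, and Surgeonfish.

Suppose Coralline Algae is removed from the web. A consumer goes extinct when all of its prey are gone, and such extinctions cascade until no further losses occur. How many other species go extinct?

2

Remove Coralline Algae.
Round 1: Parrotfish (all prey gone) → extinct.
Round 2: Squirrelfish (all prey gone) → extinct.
No further losses. Total secondary extinctions: 2.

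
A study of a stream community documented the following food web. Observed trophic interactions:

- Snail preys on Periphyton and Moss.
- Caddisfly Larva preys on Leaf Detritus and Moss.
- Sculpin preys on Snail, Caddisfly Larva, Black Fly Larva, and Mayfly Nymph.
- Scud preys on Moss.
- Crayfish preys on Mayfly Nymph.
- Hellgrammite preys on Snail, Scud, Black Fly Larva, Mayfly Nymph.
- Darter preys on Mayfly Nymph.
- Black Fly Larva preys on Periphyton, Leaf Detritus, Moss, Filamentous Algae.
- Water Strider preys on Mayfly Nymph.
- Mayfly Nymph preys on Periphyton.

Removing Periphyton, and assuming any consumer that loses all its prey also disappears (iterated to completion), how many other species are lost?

Remove Periphyton.
Round 1: Mayfly Nymph (all prey gone) → extinct.
Round 2: Crayfish (all prey gone), Darter (all prey gone), Water Strider (all prey gone) → extinct.
No further losses. Total secondary extinctions: 4.

4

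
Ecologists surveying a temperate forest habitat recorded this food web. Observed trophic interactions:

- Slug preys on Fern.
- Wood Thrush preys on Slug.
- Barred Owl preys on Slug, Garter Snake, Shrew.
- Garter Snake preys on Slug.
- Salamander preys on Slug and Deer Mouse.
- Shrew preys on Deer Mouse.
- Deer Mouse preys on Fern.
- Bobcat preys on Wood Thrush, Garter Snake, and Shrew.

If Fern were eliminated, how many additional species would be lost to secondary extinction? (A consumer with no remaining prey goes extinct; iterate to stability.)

8

Remove Fern.
Round 1: Slug (all prey gone), Deer Mouse (all prey gone) → extinct.
Round 2: Wood Thrush (all prey gone), Garter Snake (all prey gone), Salamander (all prey gone), Shrew (all prey gone) → extinct.
Round 3: Barred Owl (all prey gone), Bobcat (all prey gone) → extinct.
No further losses. Total secondary extinctions: 8.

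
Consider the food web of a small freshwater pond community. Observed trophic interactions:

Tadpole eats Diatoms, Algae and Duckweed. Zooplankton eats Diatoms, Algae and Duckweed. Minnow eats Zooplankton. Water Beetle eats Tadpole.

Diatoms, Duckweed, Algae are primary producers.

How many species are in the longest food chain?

One longest chain: Diatoms → Zooplankton → Minnow.
It has 3 species and 2 links.

3 species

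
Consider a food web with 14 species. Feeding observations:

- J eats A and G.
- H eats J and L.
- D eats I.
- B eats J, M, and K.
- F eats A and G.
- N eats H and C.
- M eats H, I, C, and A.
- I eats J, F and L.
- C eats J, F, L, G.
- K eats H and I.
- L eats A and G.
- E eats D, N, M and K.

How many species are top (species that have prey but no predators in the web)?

Top species (has prey, but nothing eats it): B, E.
Count: 2.

2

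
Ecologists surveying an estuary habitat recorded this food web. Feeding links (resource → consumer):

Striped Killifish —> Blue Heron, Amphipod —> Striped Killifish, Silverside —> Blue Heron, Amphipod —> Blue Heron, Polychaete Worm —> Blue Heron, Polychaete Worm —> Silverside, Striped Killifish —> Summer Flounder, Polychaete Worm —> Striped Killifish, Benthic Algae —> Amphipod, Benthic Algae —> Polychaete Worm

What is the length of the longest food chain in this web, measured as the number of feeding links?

3 links

One longest chain: Benthic Algae → Polychaete Worm → Silverside → Blue Heron.
It has 4 species and 3 links.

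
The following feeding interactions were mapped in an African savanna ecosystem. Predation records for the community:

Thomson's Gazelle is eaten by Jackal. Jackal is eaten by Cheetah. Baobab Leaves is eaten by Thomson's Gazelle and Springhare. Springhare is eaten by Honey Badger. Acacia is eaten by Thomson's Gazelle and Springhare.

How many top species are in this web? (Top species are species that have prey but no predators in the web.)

Top species (has prey, but nothing eats it): Honey Badger, Cheetah.
Count: 2.

2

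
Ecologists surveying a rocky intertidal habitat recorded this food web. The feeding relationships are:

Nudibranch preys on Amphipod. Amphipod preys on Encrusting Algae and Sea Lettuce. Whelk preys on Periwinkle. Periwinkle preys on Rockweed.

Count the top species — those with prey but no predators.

2

Top species (has prey, but nothing eats it): Nudibranch, Whelk.
Count: 2.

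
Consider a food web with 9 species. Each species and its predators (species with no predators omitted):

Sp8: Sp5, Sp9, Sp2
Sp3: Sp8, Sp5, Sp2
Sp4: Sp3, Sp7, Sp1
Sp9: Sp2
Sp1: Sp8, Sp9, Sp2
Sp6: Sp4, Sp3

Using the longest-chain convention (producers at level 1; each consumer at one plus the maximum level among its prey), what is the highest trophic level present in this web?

6

Producers (level 1): Sp6.
Sp6 → Sp4 → Sp3 → Sp8 → Sp9 → Sp2 gives Sp2 level 6.
No species has a prey at level 6, so no species reaches level 7.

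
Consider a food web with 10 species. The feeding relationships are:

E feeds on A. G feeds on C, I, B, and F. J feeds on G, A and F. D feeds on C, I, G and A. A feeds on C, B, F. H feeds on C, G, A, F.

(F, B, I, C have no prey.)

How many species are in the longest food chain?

One longest chain: F → A → J.
It has 3 species and 2 links.

3 species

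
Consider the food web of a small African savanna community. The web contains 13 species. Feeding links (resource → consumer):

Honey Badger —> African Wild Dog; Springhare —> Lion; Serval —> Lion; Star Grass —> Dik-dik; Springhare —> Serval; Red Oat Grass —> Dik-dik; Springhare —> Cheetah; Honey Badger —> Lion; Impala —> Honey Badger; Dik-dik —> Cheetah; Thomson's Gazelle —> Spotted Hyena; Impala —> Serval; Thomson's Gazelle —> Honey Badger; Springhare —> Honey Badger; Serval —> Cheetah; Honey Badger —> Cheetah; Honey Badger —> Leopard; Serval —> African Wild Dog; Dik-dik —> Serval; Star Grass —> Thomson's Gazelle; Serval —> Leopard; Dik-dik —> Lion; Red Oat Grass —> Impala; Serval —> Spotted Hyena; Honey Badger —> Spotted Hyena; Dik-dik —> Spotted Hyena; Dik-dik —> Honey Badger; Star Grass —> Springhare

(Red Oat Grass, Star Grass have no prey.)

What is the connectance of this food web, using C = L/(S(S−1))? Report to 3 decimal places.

C = 0.179

The web has S = 13 species and L = 28 feeding links.
C = L / (S(S−1)) = 28 / 156 = 0.1795 ≈ 0.179.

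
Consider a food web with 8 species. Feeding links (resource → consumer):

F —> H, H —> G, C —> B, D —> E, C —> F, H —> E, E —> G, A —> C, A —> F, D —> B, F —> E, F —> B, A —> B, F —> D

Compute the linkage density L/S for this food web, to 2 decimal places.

There are L = 14 links among S = 8 species.
L/S = 14/8 = 1.7500 ≈ 1.75.

L/S = 1.75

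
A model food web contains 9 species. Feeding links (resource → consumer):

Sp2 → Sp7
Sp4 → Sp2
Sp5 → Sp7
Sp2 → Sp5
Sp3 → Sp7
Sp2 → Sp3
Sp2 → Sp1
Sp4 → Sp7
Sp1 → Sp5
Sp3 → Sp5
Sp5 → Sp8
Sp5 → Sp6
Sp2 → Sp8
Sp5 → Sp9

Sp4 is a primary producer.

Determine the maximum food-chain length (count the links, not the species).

One longest chain: Sp4 → Sp2 → Sp1 → Sp5 → Sp8.
It has 5 species and 4 links.

4 links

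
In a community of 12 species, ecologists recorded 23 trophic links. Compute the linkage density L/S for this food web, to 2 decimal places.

There are L = 23 links among S = 12 species.
L/S = 23/12 = 1.9167 ≈ 1.92.

L/S = 1.92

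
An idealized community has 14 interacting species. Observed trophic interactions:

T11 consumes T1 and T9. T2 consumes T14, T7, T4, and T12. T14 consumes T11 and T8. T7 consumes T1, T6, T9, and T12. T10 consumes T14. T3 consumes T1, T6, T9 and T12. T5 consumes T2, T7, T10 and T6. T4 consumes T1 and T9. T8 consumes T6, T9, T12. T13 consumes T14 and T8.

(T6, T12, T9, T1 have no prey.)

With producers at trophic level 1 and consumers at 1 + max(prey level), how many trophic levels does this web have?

Producers (level 1): T6, T12, T9, T1.
T9 → T11 → T14 → T10 → T5 gives T5 level 5.
No species has a prey at level 5, so no species reaches level 6.

5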